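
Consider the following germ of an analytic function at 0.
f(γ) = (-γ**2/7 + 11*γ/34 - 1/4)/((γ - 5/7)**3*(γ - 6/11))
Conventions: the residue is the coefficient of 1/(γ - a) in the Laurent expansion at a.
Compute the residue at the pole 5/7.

At the order-3 pole 5/7 set g(γ) = (γ - (5/7))^3*f(γ) = (-γ**2/7 + 11*γ/34 - 1/4)/(γ - 6/11).
Order-3 pole: residue = g''(a)/2; g''(5/7) = -3602137/74698, so the residue is -3602137/149396.

The residue is -3602137/149396.


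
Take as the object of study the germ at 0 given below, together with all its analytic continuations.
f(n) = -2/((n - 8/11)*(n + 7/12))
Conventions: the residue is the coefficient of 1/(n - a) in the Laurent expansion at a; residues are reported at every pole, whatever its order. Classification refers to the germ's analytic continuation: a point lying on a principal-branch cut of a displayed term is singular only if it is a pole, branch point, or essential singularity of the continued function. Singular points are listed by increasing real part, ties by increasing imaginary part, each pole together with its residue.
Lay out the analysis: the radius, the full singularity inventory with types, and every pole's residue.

Denominator factor (n + 7/12): pole of order 1 at -7/12, modulus 7/12.
Denominator factor (n - 8/11): pole of order 1 at 8/11, modulus 8/11.
The radius of convergence is the smallest modulus among the singular points: 7/12.
At the order-1 pole -7/12 set g(n) = (n - (-7/12))*f(n) = -2/(n - 8/11).
Simple pole: residue = g(a) at a = -7/12, which is 264/173.
At the order-1 pole 8/11 set g(n) = (n - (8/11))*f(n) = -2/(n + 7/12).
Simple pole: residue = g(a) at a = 8/11, which is -264/173.
List the singular points by increasing real part (a conjugate pair: the negative imaginary part first).

Radius of convergence at 0: 7/12.
At -7/12: a pole of order 1; residue 264/173.
At 8/11: a pole of order 1; residue -264/173.


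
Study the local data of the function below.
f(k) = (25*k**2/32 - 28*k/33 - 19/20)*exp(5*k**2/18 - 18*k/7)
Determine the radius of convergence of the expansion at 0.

The radius of convergence is infinite.

The factor exp(5*k**2/18 - 18*k/7) is entire and contributes no finite singular point.
The polynomial part has no poles.
No finite singular points: the Taylor series at 0 converges everywhere.


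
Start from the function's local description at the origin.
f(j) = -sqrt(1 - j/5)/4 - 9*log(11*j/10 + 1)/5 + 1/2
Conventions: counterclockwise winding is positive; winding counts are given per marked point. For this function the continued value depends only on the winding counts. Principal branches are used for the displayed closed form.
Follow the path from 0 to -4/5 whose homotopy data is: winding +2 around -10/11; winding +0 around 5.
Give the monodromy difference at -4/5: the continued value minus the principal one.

Continued minus principal equals -(36/5)*pi*i.

The rational part is single-valued and drops out of the difference; each branch term changes only by its own monodromy.
(-1/4)*sqrt(1 - j/(5)): winding +0 is even, the square root returns to the same sheet, contribution 0.
(-9/5)*log(1 - j/(-10/11)): each positive loop around -10/11 adds 2*pi*i to the log, so winding +2 contributes (-9/5)*(2)*2*pi*i = -(36/5)*pi*i.
Summing the contributions at j = -4/5 gives -(36/5)*pi*i.


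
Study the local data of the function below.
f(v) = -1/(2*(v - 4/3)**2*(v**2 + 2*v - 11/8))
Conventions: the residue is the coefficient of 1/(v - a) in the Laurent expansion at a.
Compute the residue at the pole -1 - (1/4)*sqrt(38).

The residue is -6048/48841 + (20268/927979)*sqrt(38).

The factor v**2 + 2*v - 11/8 splits as (v - a)(v - a') with a = -1 - (1/4)*sqrt(38), a' = -1 + (1/4)*sqrt(38). At the order-1 pole a set g(v) = (v - a)*f(v) = [-1/(2*(v - 4/3)**2)] / (v - a').
Simple pole: residue = g(a) at a = -1 - (1/4)*sqrt(38), which is -6048/48841 + (20268/927979)*sqrt(38).


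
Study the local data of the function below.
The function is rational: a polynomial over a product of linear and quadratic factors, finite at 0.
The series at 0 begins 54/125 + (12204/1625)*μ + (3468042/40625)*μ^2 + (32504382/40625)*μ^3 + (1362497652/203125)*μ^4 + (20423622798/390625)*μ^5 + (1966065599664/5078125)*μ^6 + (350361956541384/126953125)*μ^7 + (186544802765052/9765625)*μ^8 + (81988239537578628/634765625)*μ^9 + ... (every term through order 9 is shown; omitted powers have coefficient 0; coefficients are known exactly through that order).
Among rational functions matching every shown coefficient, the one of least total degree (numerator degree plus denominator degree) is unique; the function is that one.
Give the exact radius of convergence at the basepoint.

The radius of convergence is -9/2 + (1/6)*sqrt(789).

No rational of total degree below 8 reproduces all 10 coefficients; solving the [1/7] Pade equations on them gives f(μ) = (10/7 - 4*μ/13)/((μ - 5/7)*(μ**2 + 9*μ - 5/3)**3), whose expansion matches every shown term.
Denominator factor (μ - 5/7): pole of order 1 at 5/7, modulus 5/7.
Denominator factor (μ**2 + 9*μ - 5/3)^3: discriminant 263/3, real irrational roots -9/2 + (1/6)*sqrt(789) and -9/2 - (1/6)*sqrt(789); poles of order 3, moduli -9/2 + (1/6)*sqrt(789) and 9/2 + (1/6)*sqrt(789).
The radius of convergence is the smallest modulus among the singular points: -9/2 + (1/6)*sqrt(789).


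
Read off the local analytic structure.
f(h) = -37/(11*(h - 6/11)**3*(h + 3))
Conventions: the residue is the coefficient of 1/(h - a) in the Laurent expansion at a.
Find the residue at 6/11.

At the order-3 pole 6/11 set g(h) = (h - (6/11))^3*f(h) = -37/(11*(h + 3)).
Order-3 pole: residue = g''(a)/2; g''(6/11) = -8954/59319, so the residue is -4477/59319.

The residue is -4477/59319.


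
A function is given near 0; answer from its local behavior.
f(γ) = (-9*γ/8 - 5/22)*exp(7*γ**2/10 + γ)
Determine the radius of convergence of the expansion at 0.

The factor exp(7*γ**2/10 + γ) is entire and contributes no finite singular point.
The polynomial part has no poles.
No finite singular points: the Taylor series at 0 converges everywhere.

The radius of convergence is infinite.


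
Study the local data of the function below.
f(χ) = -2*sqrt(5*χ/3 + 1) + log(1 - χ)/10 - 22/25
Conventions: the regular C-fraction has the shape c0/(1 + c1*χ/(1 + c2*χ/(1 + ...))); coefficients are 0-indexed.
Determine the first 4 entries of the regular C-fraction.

The regular C-fraction coefficients are [-72/25, -265/432, 22397/22896, 258924/1187041].

Taylor coefficients (expand at 0): a_0 = -72/25, a_1 = -53/30, a_2 = 29/45, a_3 = -661/1080.
c0 = a_0 = -72/25. Peel one level at a time: if S = 1 + c*χ/S' with S'(0) = 1, then c is the χ-coefficient of S and S' = c*χ/(S - 1).
S_1 = c0/f = 1 + (-265/432)*χ + (111985/186624)*χ^2 + ...; c1 = -265/432.
S_2 = c1*χ/(S_1 - 1) = 1 + (22397/22896)*χ + (-21577/101124)*χ^2 + ...; c2 = 22397/22896.
S_3 = c2*χ/(S_2 - 1) = 1 + (258924/1187041)*χ + ...; c3 = 258924/1187041.


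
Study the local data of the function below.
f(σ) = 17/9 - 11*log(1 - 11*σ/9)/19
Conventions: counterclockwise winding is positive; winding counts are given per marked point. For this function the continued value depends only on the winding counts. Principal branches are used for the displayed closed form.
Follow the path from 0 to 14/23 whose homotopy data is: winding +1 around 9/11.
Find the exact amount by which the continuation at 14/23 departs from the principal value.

Continued minus principal equals -(22/19)*pi*i.

The rational part is single-valued and drops out of the difference; each branch term changes only by its own monodromy.
(-11/19)*log(1 - σ/(9/11)): each positive loop around 9/11 adds 2*pi*i to the log, so winding +1 contributes (-11/19)*(1)*2*pi*i = -(22/19)*pi*i.
Summing the contributions at σ = 14/23 gives -(22/19)*pi*i.


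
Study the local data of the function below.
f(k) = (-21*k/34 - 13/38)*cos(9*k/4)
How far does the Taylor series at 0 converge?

The radius of convergence is infinite.

The factor cos(9*k/4) is entire and contributes no finite singular point.
The polynomial part has no poles.
No finite singular points: the Taylor series at 0 converges everywhere.


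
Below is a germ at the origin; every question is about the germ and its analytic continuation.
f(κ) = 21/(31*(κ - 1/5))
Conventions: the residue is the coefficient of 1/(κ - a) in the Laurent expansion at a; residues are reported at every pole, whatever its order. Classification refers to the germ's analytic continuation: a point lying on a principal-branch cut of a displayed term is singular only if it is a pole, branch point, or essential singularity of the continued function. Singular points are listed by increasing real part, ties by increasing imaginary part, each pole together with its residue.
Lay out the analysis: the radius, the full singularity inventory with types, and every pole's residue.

Denominator factor (κ - 1/5): pole of order 1 at 1/5, modulus 1/5.
The radius of convergence is the smallest modulus among the singular points: 1/5.
At the order-1 pole 1/5 set g(κ) = (κ - (1/5))*f(κ) = 21/31.
Simple pole: residue = g(a) at a = 1/5, which is 21/31.

Radius of convergence at 0: 1/5.
At 1/5: a pole of order 1; residue 21/31.


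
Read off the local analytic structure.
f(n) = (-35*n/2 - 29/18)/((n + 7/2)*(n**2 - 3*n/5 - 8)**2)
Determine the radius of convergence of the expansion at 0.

The radius of convergence is -3/10 + (1/10)*sqrt(809).

Denominator factor (n + 7/2): pole of order 1 at -7/2, modulus 7/2.
Denominator factor (n**2 - 3*n/5 - 8)^2: discriminant 809/25, real irrational roots 3/10 + (1/10)*sqrt(809) and 3/10 - (1/10)*sqrt(809); poles of order 2, moduli 3/10 + (1/10)*sqrt(809) and -3/10 + (1/10)*sqrt(809).
The radius of convergence is the smallest modulus among the singular points: -3/10 + (1/10)*sqrt(809).


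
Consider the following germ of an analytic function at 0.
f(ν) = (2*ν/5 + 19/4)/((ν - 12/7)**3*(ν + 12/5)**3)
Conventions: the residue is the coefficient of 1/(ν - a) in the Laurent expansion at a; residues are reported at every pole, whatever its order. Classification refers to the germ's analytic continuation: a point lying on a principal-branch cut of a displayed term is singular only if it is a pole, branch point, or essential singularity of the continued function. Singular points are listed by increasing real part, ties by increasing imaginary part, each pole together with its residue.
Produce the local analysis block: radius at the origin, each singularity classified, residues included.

Denominator factor (ν + 12/5)^3: pole of order 3 at -12/5, modulus 12/5.
Denominator factor (ν - 12/7)^3: pole of order 3 at 12/7, modulus 12/7.
The radius of convergence is the smallest modulus among the singular points: 12/7.
At the order-3 pole -12/5 set g(ν) = (ν - (-12/5))^3*f(ν) = (2*ν/5 + 19/4)/(ν - 12/7)**3.
Order-3 pole: residue = g''(a)/2; g''(-12/5) = -969103625/20639121408, so the residue is -969103625/41278242816.
At the order-3 pole 12/7 set g(ν) = (ν - (12/7))^3*f(ν) = (2*ν/5 + 19/4)/(ν + 12/5)**3.
Order-3 pole: residue = g''(a)/2; g''(12/7) = 969103625/20639121408, so the residue is 969103625/41278242816.
List the singular points by increasing real part (a conjugate pair: the negative imaginary part first).

Radius of convergence at 0: 12/7.
At -12/5: a pole of order 3; residue -969103625/41278242816.
At 12/7: a pole of order 3; residue 969103625/41278242816.


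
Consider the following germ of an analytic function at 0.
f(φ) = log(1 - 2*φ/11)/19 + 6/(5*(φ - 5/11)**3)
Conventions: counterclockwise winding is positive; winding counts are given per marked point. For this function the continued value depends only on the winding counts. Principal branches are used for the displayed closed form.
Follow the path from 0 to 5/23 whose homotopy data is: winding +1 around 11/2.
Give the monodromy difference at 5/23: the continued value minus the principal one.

The rational part is single-valued and drops out of the difference; each branch term changes only by its own monodromy.
(1/19)*log(1 - φ/(11/2)): each positive loop around 11/2 adds 2*pi*i to the log, so winding +1 contributes (1/19)*(1)*2*pi*i = (2/19)*pi*i.
Summing the contributions at φ = 5/23 gives (2/19)*pi*i.

Continued minus principal equals (2/19)*pi*i.


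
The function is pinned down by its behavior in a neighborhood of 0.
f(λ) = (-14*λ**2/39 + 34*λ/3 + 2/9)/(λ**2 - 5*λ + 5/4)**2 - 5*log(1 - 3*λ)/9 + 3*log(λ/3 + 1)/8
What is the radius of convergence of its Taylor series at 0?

The radius of convergence is 5/2 - sqrt(5).

Denominator factor (λ**2 - 5*λ + 5/4)^2: discriminant 20, real irrational roots 5/2 + sqrt(5) and 5/2 - sqrt(5); poles of order 2, moduli 5/2 + sqrt(5) and 5/2 - sqrt(5).
Branch term (-5/9)*log(1 - λ/(1/3)): its argument vanishes at λ = 1/3, a logarithmic branch point, modulus 1/3.
Branch term (3/8)*log(1 - λ/(-3)): its argument vanishes at λ = -3, a logarithmic branch point, modulus 3.
The radius of convergence is the smallest modulus among the singular points: 5/2 - sqrt(5).


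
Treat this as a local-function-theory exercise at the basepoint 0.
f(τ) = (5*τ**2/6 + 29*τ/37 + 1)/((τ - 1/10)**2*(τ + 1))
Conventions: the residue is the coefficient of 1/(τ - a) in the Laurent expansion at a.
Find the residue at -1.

The residue is 11650/13431.

At the order-1 pole -1 set g(τ) = (τ - (-1))*f(τ) = (5*τ**2/6 + 29*τ/37 + 1)/(τ - 1/10)**2.
Simple pole: residue = g(a) at a = -1, which is 11650/13431.


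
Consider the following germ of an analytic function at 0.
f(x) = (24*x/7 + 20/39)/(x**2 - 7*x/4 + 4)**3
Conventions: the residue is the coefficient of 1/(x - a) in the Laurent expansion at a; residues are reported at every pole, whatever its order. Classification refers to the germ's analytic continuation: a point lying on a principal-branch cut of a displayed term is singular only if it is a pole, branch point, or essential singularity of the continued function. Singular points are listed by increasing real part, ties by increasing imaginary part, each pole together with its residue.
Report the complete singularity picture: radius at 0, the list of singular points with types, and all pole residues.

Radius of convergence at 0: 2.
At (7/8) - ((3/8)*sqrt(23))*i: a pole of order 3; residue ((280576/38435553)*sqrt(23))*i.
At (7/8) + ((3/8)*sqrt(23))*i: a pole of order 3; residue -((280576/38435553)*sqrt(23))*i.

Denominator factor (x**2 - 7*x/4 + 4)^3: discriminant -207/16, complex-conjugate roots (7/8) + ((3/8)*sqrt(23))*i and (7/8) - ((3/8)*sqrt(23))*i; poles of order 3, moduli 2 and 2.
The radius of convergence is the smallest modulus among the singular points: 2.
The factor x**2 - 7*x/4 + 4 splits as (x - a)(x - a') with a = (7/8) - ((3/8)*sqrt(23))*i, a' = (7/8) + ((3/8)*sqrt(23))*i. At the order-3 pole a set g(x) = (x - a)^3*f(x) = [24*x/7 + 20/39] / (x - a')^3.
Order-3 pole: residue = g''(a)/2; g''((7/8) - ((3/8)*sqrt(23))*i) = ((561152/38435553)*sqrt(23))*i, so the residue is ((280576/38435553)*sqrt(23))*i.
The factor x**2 - 7*x/4 + 4 splits as (x - a)(x - a') with a = (7/8) + ((3/8)*sqrt(23))*i, a' = (7/8) - ((3/8)*sqrt(23))*i. At the order-3 pole a set g(x) = (x - a)^3*f(x) = [24*x/7 + 20/39] / (x - a')^3.
Order-3 pole: residue = g''(a)/2; g''((7/8) + ((3/8)*sqrt(23))*i) = -((561152/38435553)*sqrt(23))*i, so the residue is -((280576/38435553)*sqrt(23))*i.
List the singular points by increasing real part (a conjugate pair: the negative imaginary part first).


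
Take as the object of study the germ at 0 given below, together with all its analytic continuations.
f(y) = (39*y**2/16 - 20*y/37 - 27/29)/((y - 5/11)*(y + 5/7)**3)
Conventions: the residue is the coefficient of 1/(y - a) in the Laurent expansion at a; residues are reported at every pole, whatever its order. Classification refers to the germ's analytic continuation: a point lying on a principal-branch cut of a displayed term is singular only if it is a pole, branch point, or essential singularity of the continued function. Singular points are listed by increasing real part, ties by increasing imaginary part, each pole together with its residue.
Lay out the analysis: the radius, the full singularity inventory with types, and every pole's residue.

Denominator factor (y + 5/7)^3: pole of order 3 at -5/7, modulus 5/7.
Denominator factor (y - 5/11): pole of order 1 at 5/11, modulus 5/11.
The radius of convergence is the smallest modulus among the singular points: 5/11.
At the order-3 pole -5/7 set g(y) = (y - (-5/7))^3*f(y) = (39*y**2/16 - 20*y/37 - 27/29)/(y - 5/11).
Order-3 pole: residue = g''(a)/2; g''(-5/7) = 5275744397/6257736000, so the residue is 5275744397/12515472000.
At the order-1 pole 5/11 set g(y) = (y - (5/11))*f(y) = (39*y**2/16 - 20*y/37 - 27/29)/(y + 5/7)**3.
Simple pole: residue = g(a) at a = 5/11, which is -5275744397/12515472000.
List the singular points by increasing real part (a conjugate pair: the negative imaginary part first).

Radius of convergence at 0: 5/11.
At -5/7: a pole of order 3; residue 5275744397/12515472000.
At 5/11: a pole of order 1; residue -5275744397/12515472000.


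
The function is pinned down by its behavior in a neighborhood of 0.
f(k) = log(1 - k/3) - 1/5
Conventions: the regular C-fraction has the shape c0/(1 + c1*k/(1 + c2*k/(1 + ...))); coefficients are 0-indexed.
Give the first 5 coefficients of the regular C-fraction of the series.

Taylor coefficients (expand at 0): a_0 = -1/5, a_1 = -1/3, a_2 = -1/18, a_3 = -1/81, a_4 = -1/324.
c0 = a_0 = -1/5. Peel one level at a time: if S = 1 + c*k/S' with S'(0) = 1, then c is the k-coefficient of S and S' = c*k/(S - 1).
S_1 = c0/f = 1 + (-5/3)*k + (5/2)*k^2 + ...; c1 = -5/3.
S_2 = c1*k/(S_1 - 1) = 1 + (3/2)*k + (-1/108)*k^2 + ...; c2 = 3/2.
S_3 = c2*k/(S_2 - 1) = 1 + (1/162)*k + (7/6561)*k^2 + ...; c3 = 1/162.
S_4 = c3*k/(S_3 - 1) = 1 + (-14/81)*k + ...; c4 = -14/81.

The regular C-fraction coefficients are [-1/5, -5/3, 3/2, 1/162, -14/81].


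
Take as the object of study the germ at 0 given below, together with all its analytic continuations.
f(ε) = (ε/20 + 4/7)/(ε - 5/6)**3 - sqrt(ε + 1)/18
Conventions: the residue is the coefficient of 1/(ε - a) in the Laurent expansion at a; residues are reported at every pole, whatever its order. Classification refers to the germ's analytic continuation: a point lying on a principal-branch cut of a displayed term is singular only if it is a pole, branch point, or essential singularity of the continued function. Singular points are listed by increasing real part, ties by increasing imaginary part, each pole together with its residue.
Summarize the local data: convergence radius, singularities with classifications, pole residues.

Radius of convergence at 0: 5/6.
At -1: an algebraic (square-root) branch point.
At 5/6: a pole of order 3; residue 0.

Denominator factor (ε - 5/6)^3: pole of order 3 at 5/6, modulus 5/6.
Branch term (-1/18)*sqrt(1 - ε/(-1)): its argument vanishes at ε = -1, a square-root branch point, modulus 1.
The radius of convergence is the smallest modulus among the singular points: 5/6.
The branch term is analytic at 5/6 and contributes nothing to the residue; only the rational part matters.
At the order-3 pole 5/6 set g(ε) = (ε - (5/6))^3*(rational part) = ε/20 + 4/7.
Order-3 pole: residue = g''(a)/2; g''(5/6) = 0, so the residue is 0.
List the singular points by increasing real part (a conjugate pair: the negative imaginary part first).


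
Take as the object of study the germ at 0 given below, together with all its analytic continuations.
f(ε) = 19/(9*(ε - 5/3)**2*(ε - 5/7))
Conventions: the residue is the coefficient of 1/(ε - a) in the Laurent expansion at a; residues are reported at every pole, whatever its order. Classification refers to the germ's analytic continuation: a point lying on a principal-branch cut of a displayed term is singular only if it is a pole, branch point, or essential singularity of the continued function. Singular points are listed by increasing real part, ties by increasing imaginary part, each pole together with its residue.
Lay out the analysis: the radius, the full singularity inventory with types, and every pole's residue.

Radius of convergence at 0: 5/7.
At 5/7: a pole of order 1; residue 931/400.
At 5/3: a pole of order 2; residue -931/400.

Denominator factor (ε - 5/3)^2: pole of order 2 at 5/3, modulus 5/3.
Denominator factor (ε - 5/7): pole of order 1 at 5/7, modulus 5/7.
The radius of convergence is the smallest modulus among the singular points: 5/7.
At the order-1 pole 5/7 set g(ε) = (ε - (5/7))*f(ε) = 19/(9*(ε - 5/3)**2).
Simple pole: residue = g(a) at a = 5/7, which is 931/400.
At the order-2 pole 5/3 set g(ε) = (ε - (5/3))^2*f(ε) = 19/(9*(ε - 5/7)).
Order-2 pole: residue = g'(a); g'(5/3) = -931/400, so the residue is -931/400.
List the singular points by increasing real part (a conjugate pair: the negative imaginary part first).


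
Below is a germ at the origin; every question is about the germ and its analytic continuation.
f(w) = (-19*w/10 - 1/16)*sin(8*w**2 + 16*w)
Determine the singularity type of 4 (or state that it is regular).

The point is a regular point.

There is no denominator, hence no pole anywhere.
The factor sin(8*w**2 + 16*w) is entire.
So the germ continues analytically to 4.


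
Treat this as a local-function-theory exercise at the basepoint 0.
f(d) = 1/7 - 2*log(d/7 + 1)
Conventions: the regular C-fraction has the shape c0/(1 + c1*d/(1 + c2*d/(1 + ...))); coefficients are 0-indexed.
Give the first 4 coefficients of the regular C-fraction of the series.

Taylor coefficients (expand at 0): a_0 = 1/7, a_1 = -2/7, a_2 = 1/49, a_3 = -2/1029.
c0 = a_0 = 1/7. Peel one level at a time: if S = 1 + c*d/S' with S'(0) = 1, then c is the d-coefficient of S and S' = c*d/(S - 1).
S_1 = c0/f = 1 + (2)*d + (27/7)*d^2 + ...; c1 = 2.
S_2 = c1*d/(S_1 - 1) = 1 + (-27/14)*d + (-1/588)*d^2 + ...; c2 = -27/14.
S_3 = c2*d/(S_2 - 1) = 1 + (-1/1134)*d + ...; c3 = -1/1134.

The regular C-fraction coefficients are [1/7, 2, -27/14, -1/1134].


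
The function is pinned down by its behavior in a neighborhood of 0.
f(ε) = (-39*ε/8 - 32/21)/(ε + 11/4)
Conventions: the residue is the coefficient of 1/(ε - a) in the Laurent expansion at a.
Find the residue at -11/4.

At the order-1 pole -11/4 set g(ε) = (ε - (-11/4))*f(ε) = -39*ε/8 - 32/21.
Simple pole: residue = g(a) at a = -11/4, which is 7985/672.

The residue is 7985/672.


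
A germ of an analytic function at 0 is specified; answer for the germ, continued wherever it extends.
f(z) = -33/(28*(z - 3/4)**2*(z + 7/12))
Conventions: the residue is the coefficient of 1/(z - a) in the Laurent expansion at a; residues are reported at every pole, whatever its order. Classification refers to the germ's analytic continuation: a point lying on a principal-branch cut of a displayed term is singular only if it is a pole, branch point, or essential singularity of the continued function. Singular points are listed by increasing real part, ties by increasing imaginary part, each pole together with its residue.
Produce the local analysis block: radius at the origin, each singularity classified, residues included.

Denominator factor (z + 7/12): pole of order 1 at -7/12, modulus 7/12.
Denominator factor (z - 3/4)^2: pole of order 2 at 3/4, modulus 3/4.
The radius of convergence is the smallest modulus among the singular points: 7/12.
At the order-1 pole -7/12 set g(z) = (z - (-7/12))*f(z) = -33/(28*(z - 3/4)**2).
Simple pole: residue = g(a) at a = -7/12, which is -297/448.
At the order-2 pole 3/4 set g(z) = (z - (3/4))^2*f(z) = -33/(28*(z + 7/12)).
Order-2 pole: residue = g'(a); g'(3/4) = 297/448, so the residue is 297/448.
List the singular points by increasing real part (a conjugate pair: the negative imaginary part first).

Radius of convergence at 0: 7/12.
At -7/12: a pole of order 1; residue -297/448.
At 3/4: a pole of order 2; residue 297/448.


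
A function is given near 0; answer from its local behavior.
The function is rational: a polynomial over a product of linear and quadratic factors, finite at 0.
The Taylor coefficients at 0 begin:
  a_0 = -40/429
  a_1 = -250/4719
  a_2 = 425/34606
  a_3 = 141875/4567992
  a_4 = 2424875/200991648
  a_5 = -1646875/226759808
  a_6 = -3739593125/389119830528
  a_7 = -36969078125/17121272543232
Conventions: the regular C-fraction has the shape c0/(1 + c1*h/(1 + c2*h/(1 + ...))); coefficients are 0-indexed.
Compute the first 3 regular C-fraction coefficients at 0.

Taylor coefficients (read off): a_0 = -40/429, a_1 = -250/4719, a_2 = 425/34606.
c0 = a_0 = -40/429. Peel one level at a time: if S = 1 + c*h/S' with S'(0) = 1, then c is the h-coefficient of S and S' = c*h/(S - 1).
S_1 = c0/f = 1 + (-25/44)*h + (5/11)*h^2 + ...; c1 = -25/44.
S_2 = c1*h/(S_1 - 1) = 1 + (4/5)*h + ...; c2 = 4/5.

The regular C-fraction coefficients are [-40/429, -25/44, 4/5].


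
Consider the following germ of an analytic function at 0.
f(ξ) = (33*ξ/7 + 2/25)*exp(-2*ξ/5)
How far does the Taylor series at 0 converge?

The radius of convergence is infinite.

The factor exp(-2*ξ/5) is entire and contributes no finite singular point.
The polynomial part has no poles.
No finite singular points: the Taylor series at 0 converges everywhere.


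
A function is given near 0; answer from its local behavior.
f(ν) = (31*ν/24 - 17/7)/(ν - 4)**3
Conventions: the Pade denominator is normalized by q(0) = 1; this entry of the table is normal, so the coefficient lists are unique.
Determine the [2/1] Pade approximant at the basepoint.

The Pade approximant has numerator coefficients [17/448, -8431/139776, -8873/559104]; denominator coefficients [1, -47/26].

Taylor coefficients needed (expand at 0): a_0 = 17/448, a_1 = 89/10752, a_2 = -13/14336, a_3 = -47/28672.
Write the denominator as Q(ν) = 1 + q1*ν. Requiring Q*f - P = O(ν^4) with deg P <= 2 kills the coefficients of ν^3..ν^3 in Q*f:
  ν^3: a_3 + q1*a_2 = 0, i.e. -47/28672 + (-13/14336)*q1 = 0.
Solving this linear system: q1 = -47/26.
The numerator is Q*f truncated at degree 2: P0 = a_0 = 17/448; P1 = a_1 + q1*a_0 = -8431/139776; P2 = a_2 + q1*a_1 = -8873/559104.


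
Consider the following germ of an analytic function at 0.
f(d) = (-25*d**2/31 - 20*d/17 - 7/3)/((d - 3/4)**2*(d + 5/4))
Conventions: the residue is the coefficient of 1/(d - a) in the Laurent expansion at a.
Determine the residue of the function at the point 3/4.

At the order-2 pole 3/4 set g(d) = (d - (3/4))^2*f(d) = (-25*d**2/31 - 20*d/17 - 7/3)/(d + 5/4).
Order-2 pole: residue = g'(a); g'(3/4) = -27901/101184, so the residue is -27901/101184.

The residue is -27901/101184.


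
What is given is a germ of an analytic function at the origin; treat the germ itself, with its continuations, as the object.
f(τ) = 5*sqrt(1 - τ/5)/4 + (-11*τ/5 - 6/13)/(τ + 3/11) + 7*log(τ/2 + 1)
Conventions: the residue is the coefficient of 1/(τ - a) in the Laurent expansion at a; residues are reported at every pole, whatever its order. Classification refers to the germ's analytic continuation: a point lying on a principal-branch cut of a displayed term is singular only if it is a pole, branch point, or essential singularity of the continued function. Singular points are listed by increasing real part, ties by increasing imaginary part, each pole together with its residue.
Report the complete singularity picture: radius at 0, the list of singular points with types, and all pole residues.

Denominator factor (τ + 3/11): pole of order 1 at -3/11, modulus 3/11.
Branch term (5/4)*sqrt(1 - τ/(5)): its argument vanishes at τ = 5, a square-root branch point, modulus 5.
Branch term (7)*log(1 - τ/(-2)): its argument vanishes at τ = -2, a logarithmic branch point, modulus 2.
The radius of convergence is the smallest modulus among the singular points: 3/11.
The branch terms are analytic at -3/11 and contribute nothing to the residue; only the rational part matters.
At the order-1 pole -3/11 set g(τ) = (τ - (-3/11))*(rational part) = -11*τ/5 - 6/13.
Simple pole: residue = g(a) at a = -3/11, which is 9/65.
List the singular points by increasing real part (a conjugate pair: the negative imaginary part first).

Radius of convergence at 0: 3/11.
At -2: a logarithmic branch point.
At -3/11: a pole of order 1; residue 9/65.
At 5: an algebraic (square-root) branch point.


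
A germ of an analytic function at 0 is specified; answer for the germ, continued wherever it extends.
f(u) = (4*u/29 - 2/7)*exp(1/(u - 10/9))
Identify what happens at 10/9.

The exponent 1/(u - (10/9)) has a pole at 10/9, so exp(1/(u - (10/9))) takes every nonzero value near it: an essential singularity (not a pole of any order).

The point is an essential singularity.


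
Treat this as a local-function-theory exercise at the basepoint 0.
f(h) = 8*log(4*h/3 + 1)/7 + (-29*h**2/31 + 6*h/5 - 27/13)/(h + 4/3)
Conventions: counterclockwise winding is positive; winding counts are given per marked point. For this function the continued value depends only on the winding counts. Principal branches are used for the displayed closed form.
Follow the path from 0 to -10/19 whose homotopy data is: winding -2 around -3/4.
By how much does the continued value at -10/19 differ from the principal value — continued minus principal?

Continued minus principal equals -(32/7)*pi*i.

The rational part is single-valued and drops out of the difference; each branch term changes only by its own monodromy.
(8/7)*log(1 - h/(-3/4)): each positive loop around -3/4 adds 2*pi*i to the log, so winding -2 contributes (8/7)*(-2)*2*pi*i = -(32/7)*pi*i.
Summing the contributions at h = -10/19 gives -(32/7)*pi*i.


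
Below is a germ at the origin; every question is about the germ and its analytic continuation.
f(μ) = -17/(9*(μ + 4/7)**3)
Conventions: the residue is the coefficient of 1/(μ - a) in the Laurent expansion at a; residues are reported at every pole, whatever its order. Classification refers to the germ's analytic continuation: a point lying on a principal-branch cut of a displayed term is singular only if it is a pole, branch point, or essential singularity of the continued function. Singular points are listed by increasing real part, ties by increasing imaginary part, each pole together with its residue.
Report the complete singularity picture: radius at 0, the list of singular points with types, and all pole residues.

Radius of convergence at 0: 4/7.
At -4/7: a pole of order 3; residue 0.

Denominator factor (μ + 4/7)^3: pole of order 3 at -4/7, modulus 4/7.
The radius of convergence is the smallest modulus among the singular points: 4/7.
At the order-3 pole -4/7 set g(μ) = (μ - (-4/7))^3*f(μ) = -17/9.
Order-3 pole: residue = g''(a)/2; g''(-4/7) = 0, so the residue is 0.


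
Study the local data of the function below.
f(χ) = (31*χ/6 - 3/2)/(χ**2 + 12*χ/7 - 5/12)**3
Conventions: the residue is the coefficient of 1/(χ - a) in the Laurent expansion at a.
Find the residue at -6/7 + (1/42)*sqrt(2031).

The residue is -(5380641/310288733)*sqrt(2031).

The factor χ**2 + 12*χ/7 - 5/12 splits as (χ - a)(χ - a') with a = -6/7 + (1/42)*sqrt(2031), a' = -6/7 - (1/42)*sqrt(2031). At the order-3 pole a set g(χ) = (χ - a)^3*f(χ) = [31*χ/6 - 3/2] / (χ - a')^3.
Order-3 pole: residue = g''(a)/2; g''(-6/7 + (1/42)*sqrt(2031)) = -(10761282/310288733)*sqrt(2031), so the residue is -(5380641/310288733)*sqrt(2031).


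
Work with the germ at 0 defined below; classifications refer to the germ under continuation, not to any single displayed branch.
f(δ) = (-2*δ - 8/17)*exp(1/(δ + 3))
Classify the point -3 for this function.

The point is an essential singularity.

The exponent 1/(δ - (-3)) has a pole at -3, so exp(1/(δ - (-3))) takes every nonzero value near it: an essential singularity (not a pole of any order).


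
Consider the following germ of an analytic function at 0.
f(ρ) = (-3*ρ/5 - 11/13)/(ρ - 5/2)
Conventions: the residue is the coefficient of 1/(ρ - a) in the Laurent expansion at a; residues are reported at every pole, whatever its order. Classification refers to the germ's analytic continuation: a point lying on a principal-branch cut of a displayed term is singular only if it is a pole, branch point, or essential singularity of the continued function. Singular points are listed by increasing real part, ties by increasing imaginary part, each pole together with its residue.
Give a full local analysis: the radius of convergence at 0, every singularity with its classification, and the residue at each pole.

Denominator factor (ρ - 5/2): pole of order 1 at 5/2, modulus 5/2.
The radius of convergence is the smallest modulus among the singular points: 5/2.
At the order-1 pole 5/2 set g(ρ) = (ρ - (5/2))*f(ρ) = -3*ρ/5 - 11/13.
Simple pole: residue = g(a) at a = 5/2, which is -61/26.

Radius of convergence at 0: 5/2.
At 5/2: a pole of order 1; residue -61/26.


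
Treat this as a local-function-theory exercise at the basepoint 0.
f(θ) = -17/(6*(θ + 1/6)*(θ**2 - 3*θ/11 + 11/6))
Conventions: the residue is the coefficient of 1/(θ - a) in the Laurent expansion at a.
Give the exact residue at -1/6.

At the order-1 pole -1/6 set g(θ) = (θ - (-1/6))*f(θ) = -17/(6*(θ**2 - 3*θ/11 + 11/6)).
Simple pole: residue = g(a) at a = -1/6, which is -1122/755.

The residue is -1122/755.


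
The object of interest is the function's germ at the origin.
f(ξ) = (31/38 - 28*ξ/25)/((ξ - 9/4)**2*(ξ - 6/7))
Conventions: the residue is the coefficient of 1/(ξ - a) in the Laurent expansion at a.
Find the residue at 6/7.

At the order-1 pole 6/7 set g(ξ) = (ξ - (6/7))*f(ξ) = (31/38 - 28*ξ/25)/(ξ - 9/4)**2.
Simple pole: residue = g(a) at a = 6/7, which is -53704/722475.

The residue is -53704/722475.


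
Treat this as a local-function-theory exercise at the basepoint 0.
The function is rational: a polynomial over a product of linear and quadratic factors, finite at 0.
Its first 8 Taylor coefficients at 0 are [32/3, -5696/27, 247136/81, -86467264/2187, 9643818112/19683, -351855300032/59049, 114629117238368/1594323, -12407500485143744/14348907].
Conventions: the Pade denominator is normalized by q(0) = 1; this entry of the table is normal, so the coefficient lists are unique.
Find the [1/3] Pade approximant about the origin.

The Pade approximant has numerator coefficients [32/3, 4400/347]; denominator coefficients [1, 130957/6246, 3615530/28107, 4749805/18738].

Taylor coefficients needed (read off): a_0 = 32/3, a_1 = -5696/27, a_2 = 247136/81, a_3 = -86467264/2187, a_4 = 9643818112/19683.
Write the denominator as Q(u) = 1 + q1*u + q2*u^2 + q3*u^3. Requiring Q*f - P = O(u^5) with deg P <= 1 kills the coefficients of u^2..u^4 in Q*f:
  u^2: a_2 + q1*a_1 + q2*a_0 = 0, i.e. 247136/81 + (-5696/27)*q1 + (32/3)*q2 = 0.
  u^3: a_3 + q1*a_2 + q2*a_1 + q3*a_0 = 0, i.e. -86467264/2187 + (247136/81)*q1 + (-5696/27)*q2 + (32/3)*q3 = 0.
  u^4: a_4 + q1*a_3 + q2*a_2 + q3*a_1 = 0, i.e. 9643818112/19683 + (-86467264/2187)*q1 + (247136/81)*q2 + (-5696/27)*q3 = 0.
Solving this linear system: q1 = 130957/6246, q2 = 3615530/28107, q3 = 4749805/18738.
The numerator is Q*f truncated at degree 1: P0 = a_0 = 32/3; P1 = a_1 + q1*a_0 = 4400/347.


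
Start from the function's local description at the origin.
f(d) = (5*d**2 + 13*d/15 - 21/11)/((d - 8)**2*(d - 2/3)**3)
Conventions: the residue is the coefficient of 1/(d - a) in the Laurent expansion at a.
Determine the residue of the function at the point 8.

The residue is -340407/2576816.

At the order-2 pole 8 set g(d) = (d - (8))^2*f(d) = (5*d**2 + 13*d/15 - 21/11)/(d - 2/3)**3.
Order-2 pole: residue = g'(a); g'(8) = -340407/2576816, so the residue is -340407/2576816.


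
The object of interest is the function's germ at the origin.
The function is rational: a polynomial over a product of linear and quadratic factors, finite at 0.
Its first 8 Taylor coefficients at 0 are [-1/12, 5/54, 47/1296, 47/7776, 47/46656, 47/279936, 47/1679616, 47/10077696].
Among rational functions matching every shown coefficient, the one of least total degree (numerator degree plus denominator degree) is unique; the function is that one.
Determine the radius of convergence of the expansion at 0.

The radius of convergence is 6.

No rational of total degree below 3 reproduces all 8 coefficients; solving the [2/1] Pade equations on them gives f(λ) = (-λ**2/8 - 23*λ/36 + 1/2)/(λ - 6), whose expansion matches every shown term.
Denominator factor (λ - 6): pole of order 1 at 6, modulus 6.
The radius of convergence is the smallest modulus among the singular points: 6.


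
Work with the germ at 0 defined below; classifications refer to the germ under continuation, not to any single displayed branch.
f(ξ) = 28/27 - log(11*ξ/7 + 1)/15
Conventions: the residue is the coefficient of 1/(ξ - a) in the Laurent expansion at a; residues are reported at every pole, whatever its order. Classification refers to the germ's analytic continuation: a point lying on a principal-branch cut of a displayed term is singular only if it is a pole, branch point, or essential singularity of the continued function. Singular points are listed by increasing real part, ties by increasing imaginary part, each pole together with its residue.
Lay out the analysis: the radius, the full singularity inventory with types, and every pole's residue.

Radius of convergence at 0: 7/11.
At -7/11: a logarithmic branch point.

Branch term (-1/15)*log(1 - ξ/(-7/11)): its argument vanishes at ξ = -7/11, a logarithmic branch point, modulus 7/11.
The radius of convergence is the smallest modulus among the singular points: 7/11.


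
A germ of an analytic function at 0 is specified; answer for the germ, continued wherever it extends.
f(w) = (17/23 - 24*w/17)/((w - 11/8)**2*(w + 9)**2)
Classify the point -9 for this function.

The point is a pole of order 2.

The denominator factor w + 9 vanishes at -9 and appears to the power 2; the numerator there equals 5257/391, nonzero, and no other factor vanishes.
Hence a pole whose order is the multiplicity, 2.


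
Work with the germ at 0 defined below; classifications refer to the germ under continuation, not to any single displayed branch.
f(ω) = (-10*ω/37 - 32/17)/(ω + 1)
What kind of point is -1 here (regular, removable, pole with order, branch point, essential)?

The point is a pole of order 1.

The denominator factor ω + 1 vanishes at -1 and appears to the power 1; the numerator there equals -1014/629, nonzero, and no other factor vanishes.
Hence a pole whose order is the multiplicity, 1.


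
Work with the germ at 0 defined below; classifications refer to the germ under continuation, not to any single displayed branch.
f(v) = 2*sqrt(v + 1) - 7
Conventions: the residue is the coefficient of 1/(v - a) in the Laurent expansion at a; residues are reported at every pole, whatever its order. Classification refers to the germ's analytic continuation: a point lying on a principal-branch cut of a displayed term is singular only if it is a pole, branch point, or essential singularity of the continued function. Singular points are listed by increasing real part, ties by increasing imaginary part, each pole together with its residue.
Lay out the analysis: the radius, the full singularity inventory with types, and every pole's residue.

Radius of convergence at 0: 1.
At -1: an algebraic (square-root) branch point.

Branch term (2)*sqrt(1 - v/(-1)): its argument vanishes at v = -1, a square-root branch point, modulus 1.
The radius of convergence is the smallest modulus among the singular points: 1.


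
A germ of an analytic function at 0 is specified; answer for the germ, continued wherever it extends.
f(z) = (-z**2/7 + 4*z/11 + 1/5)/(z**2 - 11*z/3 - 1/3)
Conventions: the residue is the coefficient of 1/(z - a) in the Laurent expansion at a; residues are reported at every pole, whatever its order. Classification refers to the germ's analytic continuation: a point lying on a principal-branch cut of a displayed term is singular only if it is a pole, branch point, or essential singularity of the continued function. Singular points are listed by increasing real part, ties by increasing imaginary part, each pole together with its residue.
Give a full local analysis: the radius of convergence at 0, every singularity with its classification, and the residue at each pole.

Denominator factor (z**2 - 11*z/3 - 1/3): discriminant 133/9, real irrational roots 11/6 + (1/6)*sqrt(133) and 11/6 - (1/6)*sqrt(133); poles of order 1, moduli 11/6 + (1/6)*sqrt(133) and -11/6 + (1/6)*sqrt(133).
The radius of convergence is the smallest modulus among the singular points: -11/6 + (1/6)*sqrt(133).
The factor z**2 - 11*z/3 - 1/3 splits as (z - a)(z - a') with a = 11/6 - (1/6)*sqrt(133), a' = 11/6 + (1/6)*sqrt(133). At the order-1 pole a set g(z) = (z - a)*f(z) = [-z**2/7 + 4*z/11 + 1/5] / (z - a').
Simple pole: residue = g(a) at a = 11/6 - (1/6)*sqrt(133), which is -37/462 + (89/27930)*sqrt(133).
The factor z**2 - 11*z/3 - 1/3 splits as (z - a)(z - a') with a = 11/6 + (1/6)*sqrt(133), a' = 11/6 - (1/6)*sqrt(133). At the order-1 pole a set g(z) = (z - a)*f(z) = [-z**2/7 + 4*z/11 + 1/5] / (z - a').
Simple pole: residue = g(a) at a = 11/6 + (1/6)*sqrt(133), which is -37/462 - (89/27930)*sqrt(133).
List the singular points by increasing real part (a conjugate pair: the negative imaginary part first).

Radius of convergence at 0: -11/6 + (1/6)*sqrt(133).
At 11/6 - (1/6)*sqrt(133): a pole of order 1; residue -37/462 + (89/27930)*sqrt(133).
At 11/6 + (1/6)*sqrt(133): a pole of order 1; residue -37/462 - (89/27930)*sqrt(133).
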